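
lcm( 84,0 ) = 0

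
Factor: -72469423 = -13^1*241^1*23131^1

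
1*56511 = 56511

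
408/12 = 34 =34.00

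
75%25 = 0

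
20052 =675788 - 655736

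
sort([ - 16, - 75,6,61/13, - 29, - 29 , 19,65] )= [ - 75, - 29, - 29,-16, 61/13, 6, 19, 65]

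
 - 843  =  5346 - 6189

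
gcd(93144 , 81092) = 4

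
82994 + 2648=85642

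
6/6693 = 2/2231 = 0.00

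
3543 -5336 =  - 1793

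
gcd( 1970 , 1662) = 2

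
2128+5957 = 8085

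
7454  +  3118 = 10572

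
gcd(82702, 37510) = 2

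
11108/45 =11108/45 =246.84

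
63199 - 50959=12240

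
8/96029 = 8/96029 = 0.00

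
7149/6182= 7149/6182= 1.16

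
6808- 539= 6269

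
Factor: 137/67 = 67^( -1 )*137^1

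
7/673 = 7/673 = 0.01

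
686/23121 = 98/3303 = 0.03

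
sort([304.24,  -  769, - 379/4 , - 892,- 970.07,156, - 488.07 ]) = [-970.07 , - 892, - 769, - 488.07, - 379/4, 156, 304.24] 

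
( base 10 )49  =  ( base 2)110001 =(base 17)2f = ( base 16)31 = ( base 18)2d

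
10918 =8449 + 2469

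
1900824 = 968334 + 932490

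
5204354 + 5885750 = 11090104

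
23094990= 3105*7438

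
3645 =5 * 729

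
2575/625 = 4+ 3/25  =  4.12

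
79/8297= 79/8297=0.01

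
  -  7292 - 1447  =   - 8739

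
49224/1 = 49224  =  49224.00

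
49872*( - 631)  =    -  31469232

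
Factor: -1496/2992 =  - 1/2 = - 2^( - 1)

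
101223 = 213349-112126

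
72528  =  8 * 9066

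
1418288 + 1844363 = 3262651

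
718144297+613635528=1331779825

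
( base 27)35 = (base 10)86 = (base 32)2m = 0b1010110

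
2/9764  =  1/4882= 0.00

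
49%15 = 4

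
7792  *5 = 38960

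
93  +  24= 117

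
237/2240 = 237/2240= 0.11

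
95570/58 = 1647 + 22/29  =  1647.76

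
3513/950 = 3 + 663/950 = 3.70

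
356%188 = 168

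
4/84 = 1/21  =  0.05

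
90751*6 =544506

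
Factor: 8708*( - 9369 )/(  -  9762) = 2^1* 3^2* 7^1 * 311^1*347^1 * 1627^( -1)= 13597542/1627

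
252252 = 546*462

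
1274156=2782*458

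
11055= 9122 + 1933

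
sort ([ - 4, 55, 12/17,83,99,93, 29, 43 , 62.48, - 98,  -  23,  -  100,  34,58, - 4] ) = [ - 100,-98 ,-23, - 4,-4 , 12/17,29,34,43 , 55, 58 , 62.48,83,93,99] 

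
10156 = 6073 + 4083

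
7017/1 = 7017 = 7017.00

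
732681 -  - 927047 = 1659728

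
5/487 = 5/487  =  0.01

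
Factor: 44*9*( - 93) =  - 2^2*3^3 * 11^1 *31^1 = -36828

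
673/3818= 673/3818 = 0.18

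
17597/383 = 17597/383 = 45.95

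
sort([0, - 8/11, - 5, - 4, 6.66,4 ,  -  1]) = [ - 5, - 4, - 1  , - 8/11  ,  0,4, 6.66]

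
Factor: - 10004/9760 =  - 41/40 = - 2^( - 3 )*5^( - 1)*41^1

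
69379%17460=16999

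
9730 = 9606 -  - 124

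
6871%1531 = 747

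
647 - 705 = -58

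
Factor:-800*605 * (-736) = 356224000 = 2^10 * 5^3*11^2*23^1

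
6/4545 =2/1515 =0.00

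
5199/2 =2599 + 1/2 = 2599.50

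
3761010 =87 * 43230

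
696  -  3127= - 2431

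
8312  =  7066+1246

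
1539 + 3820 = 5359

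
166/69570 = 83/34785 =0.00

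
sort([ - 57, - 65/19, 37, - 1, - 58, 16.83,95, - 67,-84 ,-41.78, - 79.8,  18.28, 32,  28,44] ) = [ - 84, - 79.8, - 67 , - 58, - 57, - 41.78, - 65/19,- 1,  16.83,  18.28, 28,32, 37, 44, 95] 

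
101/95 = 1 + 6/95 = 1.06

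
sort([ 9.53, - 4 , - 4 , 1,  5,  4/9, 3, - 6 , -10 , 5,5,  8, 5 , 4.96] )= [ - 10, - 6,-4, -4,  4/9, 1 , 3, 4.96,5,  5,5, 5, 8,9.53]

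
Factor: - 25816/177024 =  - 2^( - 4 )*3^( -1)*7^1 = - 7/48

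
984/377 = 2 + 230/377 = 2.61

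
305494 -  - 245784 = 551278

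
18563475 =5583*3325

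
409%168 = 73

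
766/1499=766/1499= 0.51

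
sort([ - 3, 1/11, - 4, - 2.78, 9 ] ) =[ - 4, -3, - 2.78,1/11, 9]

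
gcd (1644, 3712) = 4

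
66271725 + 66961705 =133233430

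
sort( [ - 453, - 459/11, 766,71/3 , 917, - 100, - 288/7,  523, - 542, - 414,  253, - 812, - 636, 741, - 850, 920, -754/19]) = [ - 850, - 812,  -  636, - 542, - 453, - 414,- 100,  -  459/11, - 288/7,-754/19, 71/3, 253, 523,741,766,917,  920 ] 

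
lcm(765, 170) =1530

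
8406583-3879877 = 4526706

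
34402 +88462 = 122864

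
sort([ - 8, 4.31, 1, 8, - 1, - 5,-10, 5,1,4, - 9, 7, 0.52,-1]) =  [ - 10,-9, -8 ,  -  5,-1,-1, 0.52 , 1, 1, 4, 4.31,5 , 7, 8 ] 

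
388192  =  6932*56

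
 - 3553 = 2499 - 6052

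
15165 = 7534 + 7631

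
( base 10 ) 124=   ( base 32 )3S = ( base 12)A4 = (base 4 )1330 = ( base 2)1111100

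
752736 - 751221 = 1515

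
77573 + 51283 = 128856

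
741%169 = 65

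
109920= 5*21984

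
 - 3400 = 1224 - 4624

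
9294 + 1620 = 10914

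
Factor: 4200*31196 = 131023200 = 2^5*3^1 *5^2*7^1*11^1 * 709^1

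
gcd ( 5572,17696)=28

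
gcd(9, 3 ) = 3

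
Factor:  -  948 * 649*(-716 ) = 440520432 = 2^4*3^1 * 11^1*59^1 *79^1*179^1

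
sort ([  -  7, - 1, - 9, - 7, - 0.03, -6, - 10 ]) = [ - 10, - 9, - 7,-7, -6,-1, - 0.03] 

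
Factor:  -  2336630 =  - 2^1*5^1 * 233663^1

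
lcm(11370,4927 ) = 147810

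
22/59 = 22/59  =  0.37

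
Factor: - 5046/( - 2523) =2= 2^1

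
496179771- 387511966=108667805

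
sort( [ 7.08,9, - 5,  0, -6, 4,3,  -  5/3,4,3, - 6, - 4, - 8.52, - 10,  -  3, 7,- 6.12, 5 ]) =[  -  10, - 8.52, - 6.12, - 6, -6,  -  5, - 4 ,  -  3, - 5/3,0,3,3, 4 , 4,5, 7,7.08, 9]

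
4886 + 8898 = 13784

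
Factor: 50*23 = 2^1*5^2*23^1  =  1150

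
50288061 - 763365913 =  - 713077852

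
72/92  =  18/23  =  0.78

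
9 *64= 576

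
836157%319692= 196773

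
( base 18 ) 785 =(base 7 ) 10022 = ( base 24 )44H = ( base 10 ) 2417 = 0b100101110001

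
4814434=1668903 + 3145531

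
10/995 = 2/199 = 0.01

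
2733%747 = 492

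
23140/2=11570 = 11570.00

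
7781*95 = 739195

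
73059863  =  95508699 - 22448836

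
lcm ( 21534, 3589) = 21534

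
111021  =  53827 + 57194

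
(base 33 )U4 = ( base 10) 994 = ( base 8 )1742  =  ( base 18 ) 314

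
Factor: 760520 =2^3*5^1*19013^1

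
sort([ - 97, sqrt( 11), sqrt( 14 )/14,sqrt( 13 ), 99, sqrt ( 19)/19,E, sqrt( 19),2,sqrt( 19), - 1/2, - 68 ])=[  -  97,  -  68, - 1/2, sqrt(19) /19 , sqrt (14)/14, 2, E,sqrt(11 ), sqrt(13), sqrt(19 ), sqrt( 19) , 99]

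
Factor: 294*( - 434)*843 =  - 107563428 = - 2^2*3^2*7^3*31^1*281^1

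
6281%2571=1139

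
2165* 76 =164540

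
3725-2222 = 1503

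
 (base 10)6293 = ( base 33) 5PN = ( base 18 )117B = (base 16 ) 1895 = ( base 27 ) 8H2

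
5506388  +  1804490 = 7310878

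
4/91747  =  4/91747 = 0.00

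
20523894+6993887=27517781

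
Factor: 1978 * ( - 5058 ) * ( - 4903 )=2^2*3^2*23^1*43^1* 281^1*4903^1=49053161772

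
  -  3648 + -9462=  - 13110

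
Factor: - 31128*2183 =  - 67952424 = - 2^3*3^1*37^1*59^1*1297^1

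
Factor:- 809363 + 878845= 69482 = 2^1*7^2*709^1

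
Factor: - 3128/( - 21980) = 2^1*5^( - 1)*7^(-1)* 17^1*23^1*157^( - 1) = 782/5495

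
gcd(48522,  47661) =3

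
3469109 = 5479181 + -2010072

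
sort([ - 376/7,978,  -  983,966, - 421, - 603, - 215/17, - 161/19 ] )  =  [ - 983, - 603, - 421, - 376/7, - 215/17, - 161/19, 966,  978]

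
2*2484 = 4968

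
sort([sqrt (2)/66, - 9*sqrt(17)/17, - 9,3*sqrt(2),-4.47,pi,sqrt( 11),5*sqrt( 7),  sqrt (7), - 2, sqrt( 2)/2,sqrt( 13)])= [ - 9 ,-4.47, - 9*sqrt(17)/17, -2,sqrt( 2)/66,sqrt( 2) /2,sqrt(7 ),pi, sqrt( 11), sqrt( 13 ),  3*sqrt( 2 ),5*sqrt( 7 )]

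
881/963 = 881/963 = 0.91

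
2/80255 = 2/80255=0.00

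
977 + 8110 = 9087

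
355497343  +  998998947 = 1354496290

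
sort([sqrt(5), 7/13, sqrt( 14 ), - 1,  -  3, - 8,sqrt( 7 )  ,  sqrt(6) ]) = [ - 8, - 3,-1, 7/13, sqrt(  5), sqrt( 6),  sqrt(7),sqrt( 14 ) ] 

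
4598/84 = 54 + 31/42 = 54.74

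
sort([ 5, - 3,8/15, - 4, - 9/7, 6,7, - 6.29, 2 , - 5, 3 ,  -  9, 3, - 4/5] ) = [ - 9, - 6.29, - 5, - 4, - 3, - 9/7, - 4/5, 8/15,2, 3,3,5,6,7]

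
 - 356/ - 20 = 89/5 = 17.80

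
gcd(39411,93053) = 1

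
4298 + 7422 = 11720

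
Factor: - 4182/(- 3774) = 41/37 = 37^( - 1 )*41^1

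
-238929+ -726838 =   -  965767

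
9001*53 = 477053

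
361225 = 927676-566451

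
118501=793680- 675179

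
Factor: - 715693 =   -  11^1*65063^1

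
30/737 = 30/737=0.04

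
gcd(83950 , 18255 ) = 5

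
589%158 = 115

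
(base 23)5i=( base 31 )49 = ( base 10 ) 133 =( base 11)111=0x85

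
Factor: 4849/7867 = 13^1 * 373^1*7867^( - 1) 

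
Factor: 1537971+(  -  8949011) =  - 2^5*5^1*7^1*13^1*509^1 = -7411040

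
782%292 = 198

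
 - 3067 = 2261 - 5328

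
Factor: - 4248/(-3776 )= 9/8 = 2^( - 3) * 3^2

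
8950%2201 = 146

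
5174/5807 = 5174/5807=0.89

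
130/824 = 65/412 = 0.16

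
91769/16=5735 + 9/16  =  5735.56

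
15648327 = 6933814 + 8714513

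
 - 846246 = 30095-876341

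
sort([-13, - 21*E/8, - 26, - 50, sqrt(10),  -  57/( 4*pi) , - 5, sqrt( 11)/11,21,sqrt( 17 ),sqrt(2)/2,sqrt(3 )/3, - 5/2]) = [ -50, - 26, - 13, - 21 * E/8,-5, - 57/(4*pi),  -  5/2,  sqrt ( 11)/11, sqrt( 3) /3,sqrt( 2 )/2,sqrt( 10 ),sqrt( 17), 21 ] 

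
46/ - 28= - 23/14 =- 1.64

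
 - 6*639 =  - 3834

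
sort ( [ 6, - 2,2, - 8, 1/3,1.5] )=[ - 8,-2, 1/3,  1.5, 2, 6 ] 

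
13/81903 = 13/81903= 0.00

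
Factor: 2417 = 2417^1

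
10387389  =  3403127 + 6984262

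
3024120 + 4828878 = 7852998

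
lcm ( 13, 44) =572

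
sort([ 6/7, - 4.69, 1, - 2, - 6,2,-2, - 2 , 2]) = [- 6, - 4.69, - 2,-2, -2,6/7, 1,2,2]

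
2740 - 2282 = 458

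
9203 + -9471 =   -  268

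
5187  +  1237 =6424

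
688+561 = 1249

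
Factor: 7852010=2^1 *5^1 * 191^1 * 4111^1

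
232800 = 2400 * 97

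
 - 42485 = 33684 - 76169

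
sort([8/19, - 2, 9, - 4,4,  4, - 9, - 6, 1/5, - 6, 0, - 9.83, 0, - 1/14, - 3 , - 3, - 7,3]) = [ - 9.83,-9, - 7, - 6,- 6,-4 , - 3, - 3, - 2, - 1/14, 0, 0,  1/5 , 8/19, 3, 4,4,  9]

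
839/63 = 839/63 = 13.32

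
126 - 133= - 7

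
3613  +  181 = 3794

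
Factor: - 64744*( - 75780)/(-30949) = -2^5 * 3^2*5^1*421^1*8093^1*30949^( -1) = - 4906300320/30949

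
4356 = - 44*( - 99 ) 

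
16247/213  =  16247/213=76.28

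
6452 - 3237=3215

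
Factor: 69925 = 5^2*2797^1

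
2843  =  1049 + 1794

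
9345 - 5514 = 3831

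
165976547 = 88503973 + 77472574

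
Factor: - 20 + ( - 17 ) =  - 37 =- 37^1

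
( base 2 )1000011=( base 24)2J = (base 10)67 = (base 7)124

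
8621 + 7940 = 16561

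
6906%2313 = 2280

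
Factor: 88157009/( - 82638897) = - 3^(  -  1 )*11^(  -  1 )*43^1 * 971^( -1 )*2579^( - 1)*2050163^1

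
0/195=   0  =  0.00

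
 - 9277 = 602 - 9879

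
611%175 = 86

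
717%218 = 63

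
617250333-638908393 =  - 21658060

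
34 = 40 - 6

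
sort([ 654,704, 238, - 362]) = [-362, 238, 654 , 704]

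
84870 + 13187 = 98057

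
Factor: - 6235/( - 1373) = 5^1*29^1*43^1*1373^( - 1 )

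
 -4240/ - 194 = 21+83/97 = 21.86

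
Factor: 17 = 17^1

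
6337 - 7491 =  - 1154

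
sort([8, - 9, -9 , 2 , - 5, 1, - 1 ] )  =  [ - 9, - 9,-5, - 1, 1 , 2, 8] 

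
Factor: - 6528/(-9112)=2^4*3^1*67^( - 1) = 48/67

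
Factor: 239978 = 2^1*97^1*1237^1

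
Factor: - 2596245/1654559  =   - 3^1 *5^1*17^(-1)*73^1*2371^1 * 97327^( - 1 )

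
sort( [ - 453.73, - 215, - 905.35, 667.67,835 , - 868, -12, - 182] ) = [ - 905.35, - 868 , - 453.73 , - 215,-182, - 12,667.67, 835]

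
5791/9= 643 +4/9 = 643.44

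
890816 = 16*55676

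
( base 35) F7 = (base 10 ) 532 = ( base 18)1BA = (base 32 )GK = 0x214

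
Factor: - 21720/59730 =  - 2^2*11^ ( - 1) = - 4/11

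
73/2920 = 1/40 = 0.03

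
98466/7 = 14066+4/7 = 14066.57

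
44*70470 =3100680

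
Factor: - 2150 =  - 2^1*5^2*43^1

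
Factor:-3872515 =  - 5^1*17^1*29^1*1571^1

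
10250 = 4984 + 5266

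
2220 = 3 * 740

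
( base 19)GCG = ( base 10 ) 6020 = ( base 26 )8NE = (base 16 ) 1784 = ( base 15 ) 1BB5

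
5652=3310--2342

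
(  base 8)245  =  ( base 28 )5P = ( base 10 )165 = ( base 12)119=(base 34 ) 4t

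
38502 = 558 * 69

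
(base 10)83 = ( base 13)65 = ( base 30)2N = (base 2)1010011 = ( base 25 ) 38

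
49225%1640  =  25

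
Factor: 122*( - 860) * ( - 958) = 100513360=2^4*5^1*43^1*61^1*479^1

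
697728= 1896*368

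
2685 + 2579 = 5264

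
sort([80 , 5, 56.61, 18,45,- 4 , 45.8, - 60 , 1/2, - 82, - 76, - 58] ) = [ - 82,  -  76, - 60, - 58, - 4,1/2, 5,18, 45, 45.8, 56.61, 80 ]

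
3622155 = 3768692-146537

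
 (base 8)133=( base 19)4F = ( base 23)3M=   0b1011011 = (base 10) 91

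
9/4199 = 9/4199  =  0.00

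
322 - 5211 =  - 4889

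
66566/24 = 2773 +7/12 = 2773.58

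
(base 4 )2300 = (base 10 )176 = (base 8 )260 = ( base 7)341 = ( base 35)51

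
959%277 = 128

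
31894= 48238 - 16344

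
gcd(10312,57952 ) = 8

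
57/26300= 57/26300 = 0.00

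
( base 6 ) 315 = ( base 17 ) 70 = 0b1110111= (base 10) 119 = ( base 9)142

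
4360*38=165680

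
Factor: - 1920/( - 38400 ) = 2^( - 2)*5^ ( - 1 )=   1/20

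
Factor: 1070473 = 17^1*62969^1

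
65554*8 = 524432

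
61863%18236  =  7155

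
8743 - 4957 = 3786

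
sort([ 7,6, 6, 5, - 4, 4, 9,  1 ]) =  [-4, 1, 4,5, 6, 6, 7, 9 ] 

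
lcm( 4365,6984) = 34920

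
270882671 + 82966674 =353849345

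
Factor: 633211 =211^1*3001^1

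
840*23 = 19320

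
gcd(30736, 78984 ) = 8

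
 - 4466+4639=173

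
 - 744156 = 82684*( - 9 ) 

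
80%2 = 0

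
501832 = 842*596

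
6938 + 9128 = 16066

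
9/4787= 9/4787  =  0.00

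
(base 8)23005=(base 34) 8e9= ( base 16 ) 2605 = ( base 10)9733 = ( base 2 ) 10011000000101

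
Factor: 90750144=2^6*3^1 * 31^1*79^1*193^1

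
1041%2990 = 1041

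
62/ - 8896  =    -  31/4448=- 0.01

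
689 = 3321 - 2632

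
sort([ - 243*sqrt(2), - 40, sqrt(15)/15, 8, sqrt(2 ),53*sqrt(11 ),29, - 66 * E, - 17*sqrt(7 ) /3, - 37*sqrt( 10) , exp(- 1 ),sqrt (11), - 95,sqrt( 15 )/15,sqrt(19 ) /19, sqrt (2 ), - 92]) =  [  -  243*sqrt(2),-66*E,-37*sqrt(10), - 95, - 92, - 40, - 17 *sqrt(7)/3,  sqrt( 19 ) /19,sqrt(15)/15, sqrt( 15) /15,exp( - 1 ),sqrt(2 ),sqrt(2),sqrt ( 11 ),8, 29,53*sqrt (11 )] 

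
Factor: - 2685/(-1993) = 3^1*5^1*  179^1*1993^(-1)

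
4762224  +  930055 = 5692279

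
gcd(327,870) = 3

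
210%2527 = 210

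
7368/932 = 7 + 211/233 = 7.91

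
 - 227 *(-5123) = 1162921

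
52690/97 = 52690/97 = 543.20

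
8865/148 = 8865/148 = 59.90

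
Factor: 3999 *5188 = 2^2*3^1*31^1*43^1*1297^1 = 20746812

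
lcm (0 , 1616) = 0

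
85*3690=313650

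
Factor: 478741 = 478741^1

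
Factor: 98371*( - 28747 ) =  - 7^1 * 13^1*17^1*19^1*23^1*47^1*89^1= - 2827871137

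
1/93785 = 1/93785=0.00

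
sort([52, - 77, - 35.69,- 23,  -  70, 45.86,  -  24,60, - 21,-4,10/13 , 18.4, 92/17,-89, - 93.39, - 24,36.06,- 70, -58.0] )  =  [-93.39,-89,-77, - 70, - 70, - 58.0,-35.69, - 24, - 24,-23,  -  21,-4,10/13,92/17,  18.4,36.06,  45.86,52,60]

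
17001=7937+9064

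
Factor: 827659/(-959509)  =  -7^3  *  19^1*89^( - 1)*127^1*10781^( - 1 )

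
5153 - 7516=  - 2363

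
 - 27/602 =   -  27/602 = - 0.04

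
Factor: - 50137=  - 181^1*277^1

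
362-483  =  -121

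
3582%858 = 150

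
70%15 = 10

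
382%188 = 6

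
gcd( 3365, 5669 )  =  1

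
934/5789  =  934/5789 = 0.16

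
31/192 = 31/192 = 0.16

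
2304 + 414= 2718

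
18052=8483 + 9569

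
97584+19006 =116590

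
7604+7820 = 15424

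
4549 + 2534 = 7083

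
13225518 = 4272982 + 8952536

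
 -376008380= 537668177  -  913676557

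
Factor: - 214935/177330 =-2^( -1)*7^1*89^1 *257^( - 1 ) = - 623/514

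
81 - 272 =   -  191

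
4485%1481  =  42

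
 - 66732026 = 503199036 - 569931062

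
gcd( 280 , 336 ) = 56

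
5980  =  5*1196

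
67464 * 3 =202392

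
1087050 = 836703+250347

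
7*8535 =59745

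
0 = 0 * 126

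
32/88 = 4/11 = 0.36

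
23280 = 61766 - 38486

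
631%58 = 51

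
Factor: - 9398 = -2^1 * 37^1*127^1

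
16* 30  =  480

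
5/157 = 5/157  =  0.03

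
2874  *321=922554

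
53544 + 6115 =59659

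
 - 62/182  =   -1  +  60/91  =  - 0.34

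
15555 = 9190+6365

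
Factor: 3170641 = 37^1*67^1*1279^1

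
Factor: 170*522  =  2^2*3^2*5^1 * 17^1*  29^1 = 88740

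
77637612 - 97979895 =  - 20342283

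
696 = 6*116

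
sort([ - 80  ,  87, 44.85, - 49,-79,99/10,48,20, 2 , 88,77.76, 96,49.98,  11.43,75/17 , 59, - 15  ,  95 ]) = [ - 80,- 79, - 49, - 15, 2,  75/17, 99/10,  11.43 , 20 , 44.85,48 , 49.98 , 59, 77.76 , 87,88,95, 96 ] 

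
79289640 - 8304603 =70985037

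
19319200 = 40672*475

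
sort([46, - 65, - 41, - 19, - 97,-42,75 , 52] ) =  [ - 97, - 65, - 42, - 41, - 19 , 46 , 52,75 ] 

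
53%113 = 53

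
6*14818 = 88908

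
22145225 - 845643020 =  - 823497795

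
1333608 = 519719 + 813889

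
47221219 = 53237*887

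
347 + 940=1287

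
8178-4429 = 3749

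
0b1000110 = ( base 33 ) 24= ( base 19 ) 3d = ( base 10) 70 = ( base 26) 2I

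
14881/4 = 14881/4 = 3720.25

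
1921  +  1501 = 3422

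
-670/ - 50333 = 670/50333= 0.01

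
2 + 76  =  78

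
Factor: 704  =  2^6*11^1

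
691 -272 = 419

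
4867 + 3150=8017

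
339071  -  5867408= -5528337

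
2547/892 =2+763/892 = 2.86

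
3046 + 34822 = 37868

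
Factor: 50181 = 3^1  *43^1*389^1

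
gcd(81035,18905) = 95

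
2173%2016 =157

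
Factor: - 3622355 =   -  5^1*11^1*67^1*983^1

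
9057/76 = 9057/76=119.17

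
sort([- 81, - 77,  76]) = [  -  81, - 77,  76]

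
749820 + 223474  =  973294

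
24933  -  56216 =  - 31283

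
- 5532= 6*( - 922)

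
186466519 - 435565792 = - 249099273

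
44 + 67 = 111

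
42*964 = 40488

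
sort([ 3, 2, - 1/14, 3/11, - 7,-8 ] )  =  [ - 8, - 7,- 1/14,3/11,2, 3]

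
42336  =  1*42336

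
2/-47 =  - 1+45/47 = - 0.04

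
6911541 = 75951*91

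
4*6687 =26748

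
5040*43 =216720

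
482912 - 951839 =  -  468927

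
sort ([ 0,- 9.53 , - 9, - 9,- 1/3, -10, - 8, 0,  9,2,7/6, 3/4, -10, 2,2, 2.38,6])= [-10, - 10, - 9.53, - 9, - 9,-8,-1/3,0,0,3/4,7/6,  2,2, 2,2.38,6, 9 ]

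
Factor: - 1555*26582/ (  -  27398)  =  20667505/13699 = 5^1*7^( - 1)*19^ ( - 1)*103^ (-1 )*311^1*13291^1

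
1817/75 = 1817/75 = 24.23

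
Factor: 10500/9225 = 2^2*3^ (-1 ) * 5^1*7^1 * 41^( - 1 )  =  140/123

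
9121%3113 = 2895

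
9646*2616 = 25233936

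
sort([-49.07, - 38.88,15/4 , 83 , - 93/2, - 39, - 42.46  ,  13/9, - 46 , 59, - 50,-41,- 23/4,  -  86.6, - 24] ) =[ -86.6, - 50, - 49.07, - 93/2,-46,-42.46,-41,  -  39, - 38.88,-24, - 23/4,13/9,15/4,59,83]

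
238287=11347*21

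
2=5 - 3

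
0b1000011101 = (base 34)fv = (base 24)MD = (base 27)k1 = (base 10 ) 541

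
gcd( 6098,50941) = 1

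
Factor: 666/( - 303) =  - 2^1*3^1*37^1*101^(  -  1) = - 222/101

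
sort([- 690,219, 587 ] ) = [ - 690,219,  587 ]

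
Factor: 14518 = 2^1 *7^1*17^1*61^1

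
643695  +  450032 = 1093727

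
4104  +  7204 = 11308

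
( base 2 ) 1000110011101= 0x119d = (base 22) 96L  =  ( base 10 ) 4509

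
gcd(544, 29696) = 32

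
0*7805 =0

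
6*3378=20268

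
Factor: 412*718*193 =2^3*103^1*193^1 * 359^1=57092488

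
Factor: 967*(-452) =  - 437084  =  -2^2*113^1*967^1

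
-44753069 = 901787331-946540400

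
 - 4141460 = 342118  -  4483578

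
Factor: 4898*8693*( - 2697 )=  - 2^1*3^1*29^1*31^2 * 79^1 *8693^1=-114833712858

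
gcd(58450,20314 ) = 14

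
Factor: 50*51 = 2^1 * 3^1*5^2*17^1 = 2550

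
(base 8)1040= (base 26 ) KO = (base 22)12G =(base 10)544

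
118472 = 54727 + 63745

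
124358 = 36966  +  87392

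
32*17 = 544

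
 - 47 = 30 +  - 77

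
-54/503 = - 54/503= - 0.11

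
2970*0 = 0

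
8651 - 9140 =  - 489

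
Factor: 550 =2^1 * 5^2*11^1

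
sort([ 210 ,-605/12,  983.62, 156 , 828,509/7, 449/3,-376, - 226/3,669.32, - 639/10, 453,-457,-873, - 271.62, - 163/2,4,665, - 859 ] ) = [-873, -859,-457,  -  376, - 271.62, - 163/2, - 226/3, - 639/10, - 605/12, 4 , 509/7,449/3, 156,210, 453 , 665,669.32,  828, 983.62 ] 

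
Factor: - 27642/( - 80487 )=34/99 = 2^1*3^( - 2)* 11^( - 1)*17^1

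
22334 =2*11167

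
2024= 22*92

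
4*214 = 856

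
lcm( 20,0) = 0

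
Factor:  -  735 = -3^1*5^1*7^2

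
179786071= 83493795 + 96292276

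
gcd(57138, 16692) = 642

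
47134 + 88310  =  135444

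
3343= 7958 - 4615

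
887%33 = 29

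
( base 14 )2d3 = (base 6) 2401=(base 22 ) 145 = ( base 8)1101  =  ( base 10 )577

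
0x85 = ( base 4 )2011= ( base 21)67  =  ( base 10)133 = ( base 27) 4P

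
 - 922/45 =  - 21+23/45  =  -20.49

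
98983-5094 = 93889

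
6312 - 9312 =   -  3000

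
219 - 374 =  - 155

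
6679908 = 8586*778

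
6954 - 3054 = 3900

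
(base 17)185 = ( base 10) 430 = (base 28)fa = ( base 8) 656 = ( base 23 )IG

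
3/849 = 1/283 = 0.00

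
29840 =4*7460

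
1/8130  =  1/8130 =0.00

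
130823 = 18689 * 7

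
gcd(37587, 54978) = 561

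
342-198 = 144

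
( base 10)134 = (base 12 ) b2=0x86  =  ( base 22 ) 62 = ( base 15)8E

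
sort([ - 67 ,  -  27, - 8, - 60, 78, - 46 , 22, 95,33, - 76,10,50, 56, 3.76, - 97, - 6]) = [ - 97, - 76,-67, - 60, - 46,  -  27, - 8, - 6, 3.76,10,  22,33, 50, 56, 78,  95 ] 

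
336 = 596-260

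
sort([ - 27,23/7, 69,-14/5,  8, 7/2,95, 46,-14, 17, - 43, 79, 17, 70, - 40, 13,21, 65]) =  [-43, - 40, - 27 , - 14,-14/5, 23/7, 7/2,8,  13, 17, 17,21,46,65, 69, 70, 79, 95 ] 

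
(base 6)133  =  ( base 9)63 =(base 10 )57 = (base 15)3C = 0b111001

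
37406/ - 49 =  - 764 + 30/49 = - 763.39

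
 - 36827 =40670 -77497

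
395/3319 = 395/3319 = 0.12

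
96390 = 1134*85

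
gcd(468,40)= 4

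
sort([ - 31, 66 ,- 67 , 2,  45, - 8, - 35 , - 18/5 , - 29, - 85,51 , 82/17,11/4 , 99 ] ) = [ - 85 ,-67, - 35, - 31, -29, - 8 , -18/5, 2,11/4,82/17 , 45,  51, 66,99 ] 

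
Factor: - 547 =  - 547^1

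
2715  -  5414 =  - 2699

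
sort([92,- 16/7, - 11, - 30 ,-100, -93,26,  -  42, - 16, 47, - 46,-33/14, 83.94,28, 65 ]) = [ - 100  , - 93, - 46,-42, - 30 ,  -  16 , - 11, - 33/14 ,-16/7,26,28,47,65,83.94,92 ] 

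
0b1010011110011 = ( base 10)5363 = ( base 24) 97b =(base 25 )8ED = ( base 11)4036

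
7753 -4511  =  3242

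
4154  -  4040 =114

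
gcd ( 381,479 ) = 1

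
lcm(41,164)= 164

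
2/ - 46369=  - 2/46369 = - 0.00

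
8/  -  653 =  - 1 + 645/653 = -0.01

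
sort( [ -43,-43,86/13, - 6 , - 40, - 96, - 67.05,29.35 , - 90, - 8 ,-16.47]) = [ - 96, - 90, - 67.05, - 43, - 43, - 40, - 16.47, - 8, - 6,  86/13,29.35 ]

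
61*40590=2475990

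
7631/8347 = 7631/8347 =0.91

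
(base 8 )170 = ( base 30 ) 40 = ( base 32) 3O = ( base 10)120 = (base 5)440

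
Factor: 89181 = 3^5 * 367^1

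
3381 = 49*69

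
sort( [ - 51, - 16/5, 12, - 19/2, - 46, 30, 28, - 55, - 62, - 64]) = [ - 64, - 62, - 55, - 51, - 46, -19/2, - 16/5,  12 , 28, 30] 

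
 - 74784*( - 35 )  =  2617440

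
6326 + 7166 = 13492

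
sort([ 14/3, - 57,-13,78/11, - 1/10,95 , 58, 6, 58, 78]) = [  -  57,-13, -1/10,14/3,6 , 78/11, 58, 58 , 78,95]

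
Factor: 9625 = 5^3*7^1*11^1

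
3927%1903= 121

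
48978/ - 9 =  - 5442/1 = - 5442.00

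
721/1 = 721 = 721.00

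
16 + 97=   113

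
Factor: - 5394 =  - 2^1*3^1*29^1*31^1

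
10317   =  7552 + 2765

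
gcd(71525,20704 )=1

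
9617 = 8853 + 764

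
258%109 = 40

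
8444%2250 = 1694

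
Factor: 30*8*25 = 2^4*3^1*5^3 = 6000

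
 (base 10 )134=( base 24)5e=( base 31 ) 4A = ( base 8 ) 206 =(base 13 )A4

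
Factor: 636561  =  3^2*70729^1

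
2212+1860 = 4072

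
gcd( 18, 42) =6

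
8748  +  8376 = 17124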